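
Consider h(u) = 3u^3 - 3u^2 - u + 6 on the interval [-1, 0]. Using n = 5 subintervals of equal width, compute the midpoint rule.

Δu = (0 − (-1))/5 = 0.2.
Midpoints: -0.9, -0.7, -0.5, -0.3, -0.1.
h(-0.9) = 2.283, h(-0.7) = 4.201, h(-0.5) = 5.375, h(-0.3) = 5.949, h(-0.1) = 6.067.
Sum = Δu · [h(-0.9) + h(-0.7) + h(-0.5) + h(-0.3) + h(-0.1)].
Sum = 4.775.

4.775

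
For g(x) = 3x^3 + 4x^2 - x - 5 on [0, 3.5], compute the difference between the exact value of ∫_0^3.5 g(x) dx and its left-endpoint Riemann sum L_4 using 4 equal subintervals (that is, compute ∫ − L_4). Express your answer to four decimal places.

67.3590

Exact integral: ∫_0^3.5 g(x) dx ≈ 146.088542.
L_4 ≈ 78.729492.
Error ≈ 146.088542 − 78.729492 ≈ 67.3590.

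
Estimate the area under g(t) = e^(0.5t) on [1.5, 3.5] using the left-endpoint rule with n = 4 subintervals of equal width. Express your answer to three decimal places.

6.404

Δt = (3.5 − 1.5)/4 = 0.5.
Left endpoints: 1.5, 2, 2.5, 3.
g(1.5) ≈ 2.117, g(2) ≈ 2.718, g(2.5) ≈ 3.490, g(3) ≈ 4.482.
Sum = Δt · [g(1.5) + g(2) + g(2.5) + g(3)].
Sum ≈ 6.404.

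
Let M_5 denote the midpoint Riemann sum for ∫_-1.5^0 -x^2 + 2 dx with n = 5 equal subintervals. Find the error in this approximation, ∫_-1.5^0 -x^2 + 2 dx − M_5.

Exact integral: ∫_-1.5^0 f(x) dx = 1.875.
M_5 = 1.88625.
Error = 1.875 − 1.88625 = -0.01125.

-0.01125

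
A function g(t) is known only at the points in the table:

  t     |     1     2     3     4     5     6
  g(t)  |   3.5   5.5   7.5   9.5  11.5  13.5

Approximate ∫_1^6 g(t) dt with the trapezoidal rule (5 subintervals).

Δt = 1.
T_5 = (1/2)·[3.5 + 2·5.5 + 2·7.5 + 2·9.5 + 2·11.5 + 13.5] = 42.5.

42.5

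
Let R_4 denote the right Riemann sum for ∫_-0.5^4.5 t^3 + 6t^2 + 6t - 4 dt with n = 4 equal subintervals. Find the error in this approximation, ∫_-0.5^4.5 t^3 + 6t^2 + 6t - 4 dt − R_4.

-166.40625

Exact integral: ∫_-0.5^4.5 f(t) dt = 325.
R_4 = 491.40625.
Error = 325 − 491.40625 = -166.40625.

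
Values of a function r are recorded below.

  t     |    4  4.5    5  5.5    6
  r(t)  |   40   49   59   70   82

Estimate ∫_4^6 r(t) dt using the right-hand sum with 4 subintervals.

130

Δt = 0.5.
Sum = 0.5·[49 + 59 + 70 + 82] = 130.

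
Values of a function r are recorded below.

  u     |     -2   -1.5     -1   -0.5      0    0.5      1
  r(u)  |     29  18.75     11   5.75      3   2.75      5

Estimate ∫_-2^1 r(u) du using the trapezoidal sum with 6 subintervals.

29.125

Δu = 0.5.
T_6 = (0.5/2)·[29 + 2·18.75 + 2·11 + 2·5.75 + 2·3 + 2·2.75 + 5] = 29.125.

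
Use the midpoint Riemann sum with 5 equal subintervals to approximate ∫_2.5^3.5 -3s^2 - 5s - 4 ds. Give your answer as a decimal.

Δs = (3.5 − 2.5)/5 = 0.2.
Midpoints: 2.6, 2.8, 3, 3.2, 3.4.
f(2.6) = -37.28, f(2.8) = -41.52, f(3) = -46, f(3.2) = -50.72, f(3.4) = -55.68.
Sum = Δs · [f(2.6) + f(2.8) + f(3) + f(3.2) + f(3.4)].
Sum = -46.24.

-46.24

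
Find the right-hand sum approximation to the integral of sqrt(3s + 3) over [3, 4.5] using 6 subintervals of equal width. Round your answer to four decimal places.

5.7309

Δs = (4.5 − 3)/6 = 0.25.
Right endpoints: 3.25, 3.5, 3.75, 4, 4.25, 4.5.
f(3.25) ≈ 3.5707, f(3.5) ≈ 3.6742, f(3.75) ≈ 3.7749, f(4) ≈ 3.8730, f(4.25) ≈ 3.9686, f(4.5) ≈ 4.0620.
Sum = Δs · [f(3.25) + f(3.5) + f(3.75) + ...].
Sum ≈ 5.7309.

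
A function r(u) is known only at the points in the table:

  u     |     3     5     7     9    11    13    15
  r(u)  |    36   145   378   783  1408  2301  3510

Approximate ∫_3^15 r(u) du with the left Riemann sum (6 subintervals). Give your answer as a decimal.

10102

Δu = 2.
Sum = 2·[36 + 145 + 378 + 783 + 1408 + 2301] = 10102.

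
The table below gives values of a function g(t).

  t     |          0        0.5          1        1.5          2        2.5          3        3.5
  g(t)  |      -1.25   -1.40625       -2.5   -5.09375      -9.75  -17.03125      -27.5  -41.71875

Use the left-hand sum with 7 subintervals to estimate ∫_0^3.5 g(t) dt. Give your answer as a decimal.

-32.265625

Δt = 0.5.
Sum = 0.5·[(-1.25) + (-1.40625) + (-2.5) + (-5.09375) + (-9.75) + (-17.03125) + (-27.5)] = -32.265625.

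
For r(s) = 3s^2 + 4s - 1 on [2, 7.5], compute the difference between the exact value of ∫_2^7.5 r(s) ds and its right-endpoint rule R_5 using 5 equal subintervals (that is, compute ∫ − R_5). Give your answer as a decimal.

-101.64

Exact integral: ∫_2^7.5 r(s) ds = 512.875.
R_5 = 614.515.
Error = 512.875 − 614.515 = -101.64.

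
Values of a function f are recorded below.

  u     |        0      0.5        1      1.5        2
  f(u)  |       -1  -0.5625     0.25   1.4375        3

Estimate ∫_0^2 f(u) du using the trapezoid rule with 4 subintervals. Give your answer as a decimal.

1.0625

Δu = 0.5.
T_4 = (0.5/2)·[(-1) + 2·(-0.5625) + 2·0.25 + 2·1.4375 + 3] = 1.0625.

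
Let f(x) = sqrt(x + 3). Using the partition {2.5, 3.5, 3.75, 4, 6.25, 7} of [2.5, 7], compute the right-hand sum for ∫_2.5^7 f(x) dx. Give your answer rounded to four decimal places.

Subinterval widths: 1, 0.25, 0.25, 2.25, 0.75.
Right endpoints: 3.5, 3.75, 4, 6.25, 7.
f(3.5) ≈ 2.5495, f(3.75) ≈ 2.5981, f(4) ≈ 2.6458, f(6.25) ≈ 3.0414, f(7) ≈ 3.1623.
Sum = Σ Δx_i · f(x_i).
Sum ≈ 13.0753.

13.0753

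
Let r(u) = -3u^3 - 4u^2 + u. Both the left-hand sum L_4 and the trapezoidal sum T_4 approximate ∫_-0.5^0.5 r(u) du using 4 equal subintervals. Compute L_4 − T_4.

L_4 = -0.40625.
T_4 = -0.375.
L_4 − T_4 = -0.03125.

-0.03125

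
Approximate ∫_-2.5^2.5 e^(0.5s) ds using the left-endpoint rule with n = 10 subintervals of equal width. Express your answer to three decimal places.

5.640

Δs = (2.5 − (-2.5))/10 = 0.5.
Left endpoints: -2.5, -2, -1.5, -1, -0.5, 0, 0.5, 1, 1.5, 2.
f(-2.5) ≈ 0.287, f(-2) ≈ 0.368, f(-1.5) ≈ 0.472, f(-1) ≈ 0.607, f(-0.5) ≈ 0.779, f(0) ≈ 1.000, f(0.5) ≈ 1.284, f(1) ≈ 1.649, f(1.5) ≈ 2.117, f(2) ≈ 2.718.
Sum = Δs · [f(-2.5) + f(-2) + f(-1.5) + ...].
Sum ≈ 5.640.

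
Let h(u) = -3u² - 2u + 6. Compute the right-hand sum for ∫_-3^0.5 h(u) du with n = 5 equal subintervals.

8.505

Δu = (0.5 − (-3))/5 = 0.7.
Right endpoints: -2.3, -1.6, -0.9, -0.2, 0.5.
h(-2.3) = -5.27, h(-1.6) = 1.52, h(-0.9) = 5.37, h(-0.2) = 6.28, h(0.5) = 4.25.
Sum = Δu · [h(-2.3) + h(-1.6) + h(-0.9) + h(-0.2) + h(0.5)].
Sum = 8.505.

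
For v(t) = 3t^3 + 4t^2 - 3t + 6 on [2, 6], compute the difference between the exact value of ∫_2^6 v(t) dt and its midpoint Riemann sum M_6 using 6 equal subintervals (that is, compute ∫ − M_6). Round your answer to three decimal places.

5.926

Exact integral: ∫_2^6 v(t) dt ≈ 1213.33333.
M_6 ≈ 1207.40741.
Error ≈ 1213.33333 − 1207.40741 ≈ 5.926.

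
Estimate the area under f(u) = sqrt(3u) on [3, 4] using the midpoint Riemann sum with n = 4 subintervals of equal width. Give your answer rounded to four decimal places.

3.2378

Δu = (4 − 3)/4 = 0.25.
Midpoints: 3.125, 3.375, 3.625, 3.875.
f(3.125) ≈ 3.0619, f(3.375) ≈ 3.1820, f(3.625) ≈ 3.2977, f(3.875) ≈ 3.4095.
Sum = Δu · [f(3.125) + f(3.375) + f(3.625) + f(3.875)].
Sum ≈ 3.2378.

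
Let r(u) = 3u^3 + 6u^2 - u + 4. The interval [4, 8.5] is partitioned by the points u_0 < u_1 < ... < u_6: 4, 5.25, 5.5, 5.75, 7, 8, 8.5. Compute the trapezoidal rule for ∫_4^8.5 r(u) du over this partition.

4863.515625

Subinterval widths: 1.25, 0.25, 0.25, 1.25, 1, 0.5.
r(4) = 288, r(5.25) = 598.234375, r(5.5) = 679.125, r(5.75) = 766.953125, r(7) = 1320, r(8) = 1916, r(8.5) = 2271.375.
On each subinterval the trapezoid contributes (Δu_i/2)·[r(u_{i-1}) + r(u_i)].
Sum = 4863.515625.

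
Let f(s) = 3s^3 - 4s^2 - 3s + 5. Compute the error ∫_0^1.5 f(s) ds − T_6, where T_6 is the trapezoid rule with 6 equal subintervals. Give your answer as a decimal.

Exact integral: ∫_0^1.5 f(s) ds = 3.421875.
T_6 = 3.46484375.
Error = 3.421875 − 3.46484375 = -0.04296875.

-0.04296875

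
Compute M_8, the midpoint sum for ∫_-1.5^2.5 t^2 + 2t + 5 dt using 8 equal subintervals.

30.25

Δt = (2.5 − (-1.5))/8 = 0.5.
Midpoints: -1.25, -0.75, -0.25, 0.25, 0.75, 1.25, 1.75, 2.25.
f(-1.25) = 4.0625, f(-0.75) = 4.0625, f(-0.25) = 4.5625, f(0.25) = 5.5625, f(0.75) = 7.0625, f(1.25) = 9.0625, f(1.75) = 11.5625, f(2.25) = 14.5625.
Sum = Δt · [f(-1.25) + f(-0.75) + f(-0.25) + ...].
Sum = 30.25.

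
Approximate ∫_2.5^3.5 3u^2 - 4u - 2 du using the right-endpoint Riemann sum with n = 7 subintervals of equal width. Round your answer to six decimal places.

14.260204

Δu = (3.5 − 2.5)/7 = 1/7.
Right endpoints: 37/14, 39/14, 41/14, 43/14, 45/14, 47/14, 3.5.
f(37/14) = 1643/196, f(39/14) = 1987/196, f(41/14) = 2355/196, f(43/14) = 2747/196, f(45/14) = 3163/196, f(47/14) = 3603/196, f(3.5) = 20.75.
Sum = Δu · [f(37/14) + f(39/14) + f(41/14) + ...].
Sum ≈ 14.260204.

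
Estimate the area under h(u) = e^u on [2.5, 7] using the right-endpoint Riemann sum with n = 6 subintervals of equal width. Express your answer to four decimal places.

1541.4830

Δu = (7 − 2.5)/6 = 0.75.
Right endpoints: 3.25, 4, 4.75, 5.5, 6.25, 7.
h(3.25) ≈ 25.7903, h(4) ≈ 54.5982, h(4.75) ≈ 115.5843, h(5.5) ≈ 244.6919, h(6.25) ≈ 518.0128, h(7) ≈ 1096.6332.
Sum = Δu · [h(3.25) + h(4) + h(4.75) + ...].
Sum ≈ 1541.4830.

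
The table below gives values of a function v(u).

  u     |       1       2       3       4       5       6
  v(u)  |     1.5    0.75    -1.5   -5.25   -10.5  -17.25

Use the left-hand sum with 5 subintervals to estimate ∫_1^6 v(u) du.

-15

Δu = 1.
Sum = 1·[1.5 + 0.75 + (-1.5) + (-5.25) + (-10.5)] = -15.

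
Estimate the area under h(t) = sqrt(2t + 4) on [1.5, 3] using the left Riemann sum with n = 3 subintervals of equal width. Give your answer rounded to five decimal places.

4.23709

Δt = (3 − 1.5)/3 = 0.5.
Left endpoints: 1.5, 2, 2.5.
h(1.5) ≈ 2.64575, h(2) ≈ 2.82843, h(2.5) ≈ 3.00000.
Sum = Δt · [h(1.5) + h(2) + h(2.5)].
Sum ≈ 4.23709.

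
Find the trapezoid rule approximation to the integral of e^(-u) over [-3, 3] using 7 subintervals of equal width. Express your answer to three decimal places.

21.248

Δu = (3 − (-3))/7 = 6/7.
f(-3) ≈ 20.086, f(-15/7) ≈ 8.524, f(-9/7) ≈ 3.617, f(-3/7) ≈ 1.535, f(3/7) ≈ 0.651, f(9/7) ≈ 0.276, f(15/7) ≈ 0.117, f(3) ≈ 0.050.
T_7 = (Δu/2)·[f(u_0) + 2f(u_1) + ... + 2f(u_{6}) + f(u_7)].
Sum ≈ 21.248.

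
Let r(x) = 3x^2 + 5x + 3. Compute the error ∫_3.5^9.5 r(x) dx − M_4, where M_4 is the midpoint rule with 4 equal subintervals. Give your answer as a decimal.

3.375

Exact integral: ∫_3.5^9.5 r(x) dx = 1027.5.
M_4 = 1024.125.
Error = 1027.5 − 1024.125 = 3.375.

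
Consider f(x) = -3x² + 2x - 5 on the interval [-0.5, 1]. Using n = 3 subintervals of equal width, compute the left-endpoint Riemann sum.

-8.25

Δx = (1 − (-0.5))/3 = 0.5.
Left endpoints: -0.5, 0, 0.5.
f(-0.5) = -6.75, f(0) = -5, f(0.5) = -4.75.
Sum = Δx · [f(-0.5) + f(0) + f(0.5)].
Sum = -8.25.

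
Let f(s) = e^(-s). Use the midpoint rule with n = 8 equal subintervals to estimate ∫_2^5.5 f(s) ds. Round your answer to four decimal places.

Δs = (5.5 − 2)/8 = 0.4375.
Midpoints: 2.21875, 2.65625, 3.09375, 3.53125, 3.96875, 4.40625, 4.84375, 5.28125.
f(2.21875) ≈ 0.1087, f(2.65625) ≈ 0.0702, f(3.09375) ≈ 0.0453, f(3.53125) ≈ 0.0293, f(3.96875) ≈ 0.0189, f(4.40625) ≈ 0.0122, f(4.84375) ≈ 0.0079, f(5.28125) ≈ 0.0051.
Sum = Δs · [f(2.21875) + f(2.65625) + f(3.09375) + ...].
Sum ≈ 0.1302.

0.1302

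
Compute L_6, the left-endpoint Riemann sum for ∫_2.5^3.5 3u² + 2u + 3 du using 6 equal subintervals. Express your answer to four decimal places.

34.5972

Δu = (3.5 − 2.5)/6 = 1/6.
Left endpoints: 2.5, 8/3, 17/6, 3, 19/6, 10/3.
f(2.5) = 26.75, f(8/3) = 89/3, f(17/6) = 32.75, f(3) = 36, f(19/6) = 473/12, f(10/3) = 43.
Sum = Δu · [f(2.5) + f(8/3) + f(17/6) + ...].
Sum ≈ 34.5972.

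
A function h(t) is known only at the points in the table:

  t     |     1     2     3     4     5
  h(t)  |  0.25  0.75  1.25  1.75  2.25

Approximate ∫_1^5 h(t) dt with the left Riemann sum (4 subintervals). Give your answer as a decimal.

Δt = 1.
Sum = 1·[0.25 + 0.75 + 1.25 + 1.75] = 4.

4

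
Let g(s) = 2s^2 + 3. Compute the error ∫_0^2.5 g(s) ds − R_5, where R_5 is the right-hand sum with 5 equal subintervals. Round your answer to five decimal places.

-3.33333

Exact integral: ∫_0^2.5 g(s) ds ≈ 17.9166667.
R_5 = 21.25.
Error ≈ 17.9166667 − 21.25 ≈ -3.33333.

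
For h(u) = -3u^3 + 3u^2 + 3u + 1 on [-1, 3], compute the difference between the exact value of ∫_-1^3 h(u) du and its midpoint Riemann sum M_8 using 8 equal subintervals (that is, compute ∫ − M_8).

Exact integral: ∫_-1^3 h(u) du = -16.
M_8 = -15.5.
Error = -16 − (-15.5) = -0.5.

-0.5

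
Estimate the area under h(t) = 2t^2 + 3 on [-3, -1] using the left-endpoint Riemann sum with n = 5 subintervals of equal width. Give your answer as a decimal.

Δt = (-1 − (-3))/5 = 0.4.
Left endpoints: -3, -2.6, -2.2, -1.8, -1.4.
h(-3) = 21, h(-2.6) = 16.52, h(-2.2) = 12.68, h(-1.8) = 9.48, h(-1.4) = 6.92.
Sum = Δt · [h(-3) + h(-2.6) + h(-2.2) + h(-1.8) + h(-1.4)].
Sum = 26.64.

26.64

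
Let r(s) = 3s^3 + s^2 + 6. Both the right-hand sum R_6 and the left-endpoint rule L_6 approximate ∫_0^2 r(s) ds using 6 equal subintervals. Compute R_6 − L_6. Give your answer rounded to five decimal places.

R_6 ≈ 31.7037037.
L_6 ≈ 22.3703704.
R_6 − L_6 ≈ 9.33333.

9.33333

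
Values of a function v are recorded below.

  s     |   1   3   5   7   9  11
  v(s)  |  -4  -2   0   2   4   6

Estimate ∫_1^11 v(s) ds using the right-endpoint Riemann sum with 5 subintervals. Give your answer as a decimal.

Δs = 2.
Sum = 2·[(-2) + 0 + 2 + 4 + 6] = 20.

20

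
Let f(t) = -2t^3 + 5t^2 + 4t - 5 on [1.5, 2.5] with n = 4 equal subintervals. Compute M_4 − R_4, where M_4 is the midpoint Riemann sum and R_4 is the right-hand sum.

M_4 = 6.453125.
R_4 = 6.28125.
M_4 − R_4 = 0.171875.

0.171875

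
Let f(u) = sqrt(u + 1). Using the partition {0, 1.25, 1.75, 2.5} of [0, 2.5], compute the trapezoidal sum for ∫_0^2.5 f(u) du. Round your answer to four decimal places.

3.6755

Subinterval widths: 1.25, 0.5, 0.75.
f(0) ≈ 1.0000, f(1.25) ≈ 1.5000, f(1.75) ≈ 1.6583, f(2.5) ≈ 1.8708.
On each subinterval the trapezoid contributes (Δu_i/2)·[f(u_{i-1}) + f(u_i)].
Sum ≈ 3.6755.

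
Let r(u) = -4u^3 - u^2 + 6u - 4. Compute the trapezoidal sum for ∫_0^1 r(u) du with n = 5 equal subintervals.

Δu = (1 − 0)/5 = 0.2.
r(0) = -4, r(0.2) = -2.872, r(0.4) = -2.016, r(0.6) = -1.624, r(0.8) = -1.888, r(1) = -3.
T_5 = (Δu/2)·[r(u_0) + 2r(u_1) + ... + 2r(u_{4}) + r(u_5)].
Sum = -2.38.

-2.38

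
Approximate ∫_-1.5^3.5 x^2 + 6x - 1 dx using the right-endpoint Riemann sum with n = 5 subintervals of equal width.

61.25

Δx = (3.5 − (-1.5))/5 = 1.
Right endpoints: -0.5, 0.5, 1.5, 2.5, 3.5.
f(-0.5) = -3.75, f(0.5) = 2.25, f(1.5) = 10.25, f(2.5) = 20.25, f(3.5) = 32.25.
Sum = Δx · [f(-0.5) + f(0.5) + f(1.5) + f(2.5) + f(3.5)].
Sum = 61.25.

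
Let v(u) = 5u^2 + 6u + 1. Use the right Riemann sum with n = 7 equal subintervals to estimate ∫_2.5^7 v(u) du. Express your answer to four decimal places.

757.3087

Δu = (7 − 2.5)/7 = 9/14.
Right endpoints: 22/7, 53/14, 31/7, 71/14, 40/7, 89/14, 7.
v(22/7) = 3393/49, v(53/14) = 18693/196, v(31/7) = 6156/49, v(71/14) = 31365/196, v(40/7) = 9729/49, v(89/14) = 47277/196, v(7) = 288.
Sum = Δu · [v(22/7) + v(53/14) + v(31/7) + ...].
Sum ≈ 757.3087.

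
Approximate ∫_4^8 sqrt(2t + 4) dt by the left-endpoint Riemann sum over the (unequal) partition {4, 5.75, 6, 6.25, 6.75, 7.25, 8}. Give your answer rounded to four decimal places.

Subinterval widths: 1.75, 0.25, 0.25, 0.5, 0.5, 0.75.
Left endpoints: 4, 5.75, 6, 6.25, 6.75, 7.25.
f(4) ≈ 3.4641, f(5.75) ≈ 3.9370, f(6) ≈ 4.0000, f(6.25) ≈ 4.0620, f(6.75) ≈ 4.1833, f(7.25) ≈ 4.3012.
Sum = Σ Δt_i · f(t_i).
Sum ≈ 15.3950.

15.3950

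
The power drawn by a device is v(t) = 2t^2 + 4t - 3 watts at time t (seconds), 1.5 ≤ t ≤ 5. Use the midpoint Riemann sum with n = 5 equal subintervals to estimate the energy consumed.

115.7975

Δt = (5 − 1.5)/5 = 0.7.
Midpoints: 1.85, 2.55, 3.25, 3.95, 4.65.
v(1.85) = 11.245, v(2.55) = 20.205, v(3.25) = 31.125, v(3.95) = 44.005, v(4.65) = 58.845.
Sum = Δt · [v(1.85) + v(2.55) + v(3.25) + v(3.95) + v(4.65)].
Sum = 115.7975.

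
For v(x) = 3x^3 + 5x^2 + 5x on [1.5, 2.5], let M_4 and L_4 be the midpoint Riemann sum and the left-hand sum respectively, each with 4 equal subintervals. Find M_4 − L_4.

7.359375

M_4 = 55.796875.
L_4 = 48.4375.
M_4 − L_4 = 7.359375.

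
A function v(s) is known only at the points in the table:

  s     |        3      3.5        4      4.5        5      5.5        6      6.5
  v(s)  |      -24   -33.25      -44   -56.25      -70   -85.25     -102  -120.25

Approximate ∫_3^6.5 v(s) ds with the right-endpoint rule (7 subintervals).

Δs = 0.5.
Sum = 0.5·[(-33.25) + (-44) + (-56.25) + (-70) + (-85.25) + (-102) + (-120.25)] = -255.5.

-255.5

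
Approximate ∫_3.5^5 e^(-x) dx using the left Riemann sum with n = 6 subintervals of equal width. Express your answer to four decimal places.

0.0265

Δx = (5 − 3.5)/6 = 0.25.
Left endpoints: 3.5, 3.75, 4, 4.25, 4.5, 4.75.
f(3.5) ≈ 0.0302, f(3.75) ≈ 0.0235, f(4) ≈ 0.0183, f(4.25) ≈ 0.0143, f(4.5) ≈ 0.0111, f(4.75) ≈ 0.0087.
Sum = Δx · [f(3.5) + f(3.75) + f(4) + ...].
Sum ≈ 0.0265.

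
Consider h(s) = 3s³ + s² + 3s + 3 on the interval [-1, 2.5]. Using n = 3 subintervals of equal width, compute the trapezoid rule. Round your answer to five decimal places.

58.61690

Δs = (2.5 − (-1))/3 = 7/6.
h(-1) = -2, h(1/6) = 85/24, h(4/3) = 143/9, h(2.5) = 63.625.
T_3 = (Δs/2)·[h(s_0) + 2h(s_1) + 2h(s_2) + h(s_3)].
Sum ≈ 58.61690.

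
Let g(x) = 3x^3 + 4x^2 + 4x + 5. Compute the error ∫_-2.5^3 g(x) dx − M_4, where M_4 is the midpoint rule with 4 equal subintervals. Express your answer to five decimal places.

5.41585

Exact integral: ∫_-2.5^3 g(x) dx ≈ 121.2864583.
M_4 ≈ 115.8706055.
Error ≈ 121.2864583 − 115.8706055 ≈ 5.41585.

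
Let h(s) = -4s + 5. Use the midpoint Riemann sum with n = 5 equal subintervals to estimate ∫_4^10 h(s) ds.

Δs = (10 − 4)/5 = 1.2.
Midpoints: 4.6, 5.8, 7, 8.2, 9.4.
h(4.6) = -13.4, h(5.8) = -18.2, h(7) = -23, h(8.2) = -27.8, h(9.4) = -32.6.
Sum = Δs · [h(4.6) + h(5.8) + h(7) + h(8.2) + h(9.4)].
Sum = -138.

-138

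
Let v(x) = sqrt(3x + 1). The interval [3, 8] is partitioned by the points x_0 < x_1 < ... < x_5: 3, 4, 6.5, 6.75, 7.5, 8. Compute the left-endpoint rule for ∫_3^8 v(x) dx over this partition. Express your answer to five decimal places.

Subinterval widths: 1, 2.5, 0.25, 0.75, 0.5.
Left endpoints: 3, 4, 6.5, 6.75, 7.5.
v(3) ≈ 3.16228, v(4) ≈ 3.60555, v(6.5) ≈ 4.52769, v(6.75) ≈ 4.60977, v(7.5) ≈ 4.84768.
Sum = Σ Δx_i · v(x_i).
Sum ≈ 19.18925.

19.18925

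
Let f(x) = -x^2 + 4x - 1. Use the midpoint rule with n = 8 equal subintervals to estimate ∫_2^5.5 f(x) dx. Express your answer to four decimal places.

-3.7358

Δx = (5.5 − 2)/8 = 0.4375.
Midpoints: 2.21875, 2.65625, 3.09375, 3.53125, 3.96875, 4.40625, 4.84375, 5.28125.
f(2.21875) = 3023/1024, f(2.65625) = 2631/1024, f(3.09375) = 1847/1024, f(3.53125) = 671/1024, f(3.96875) = -897/1024, f(4.40625) = -2857/1024, f(4.84375) = -5209/1024, f(5.28125) = -7953/1024.
Sum = Δx · [f(2.21875) + f(2.65625) + f(3.09375) + ...].
Sum ≈ -3.7358.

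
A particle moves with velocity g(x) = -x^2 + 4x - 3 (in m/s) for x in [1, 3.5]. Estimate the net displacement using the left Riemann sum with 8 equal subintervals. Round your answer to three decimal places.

1.196

Δx = (3.5 − 1)/8 = 0.3125.
Left endpoints: 1, 1.3125, 1.625, 1.9375, 2.25, 2.5625, 2.875, 3.1875.
g(1) = 0, g(1.3125) = 0.52734375, g(1.625) = 0.859375, g(1.9375) = 0.99609375, g(2.25) = 0.9375, g(2.5625) = 0.68359375, g(2.875) = 0.234375, g(3.1875) = -0.41015625.
Sum = Δx · [g(1) + g(1.3125) + g(1.625) + ...].
Sum ≈ 1.196.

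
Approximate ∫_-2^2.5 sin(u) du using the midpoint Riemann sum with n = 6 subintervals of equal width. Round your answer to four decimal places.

0.3942

Δu = (2.5 − (-2))/6 = 0.75.
Midpoints: -1.625, -0.875, -0.125, 0.625, 1.375, 2.125.
f(-1.625) ≈ -0.9985, f(-0.875) ≈ -0.7675, f(-0.125) ≈ -0.1247, f(0.625) ≈ 0.5851, f(1.375) ≈ 0.9809, f(2.125) ≈ 0.8503.
Sum = Δu · [f(-1.625) + f(-0.875) + f(-0.125) + ...].
Sum ≈ 0.3942.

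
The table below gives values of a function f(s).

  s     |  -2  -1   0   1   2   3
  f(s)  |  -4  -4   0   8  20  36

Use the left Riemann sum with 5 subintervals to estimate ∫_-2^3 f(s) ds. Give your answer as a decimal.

Δs = 1.
Sum = 1·[(-4) + (-4) + 0 + 8 + 20] = 20.

20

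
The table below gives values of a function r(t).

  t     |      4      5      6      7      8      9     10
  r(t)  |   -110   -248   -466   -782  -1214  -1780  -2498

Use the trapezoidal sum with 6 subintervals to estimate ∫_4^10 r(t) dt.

Δt = 1.
T_6 = (1/2)·[(-110) + 2·(-248) + 2·(-466) + 2·(-782) + 2·(-1214) + 2·(-1780) + (-2498)] = -5794.

-5794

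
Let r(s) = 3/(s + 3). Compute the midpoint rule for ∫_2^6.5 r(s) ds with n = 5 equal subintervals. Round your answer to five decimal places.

Δs = (6.5 − 2)/5 = 0.9.
Midpoints: 2.45, 3.35, 4.25, 5.15, 6.05.
r(2.45) = 60/109, r(3.35) = 60/127, r(4.25) = 12/29, r(5.15) = 60/163, r(6.05) = 60/181.
Sum = Δs · [r(2.45) + r(3.35) + r(4.25) + r(5.15) + r(6.05)].
Sum ≈ 1.92265.

1.92265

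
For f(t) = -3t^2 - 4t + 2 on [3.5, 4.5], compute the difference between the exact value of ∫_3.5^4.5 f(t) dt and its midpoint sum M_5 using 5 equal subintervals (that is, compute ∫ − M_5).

Exact integral: ∫_3.5^4.5 f(t) dt = -62.25.
M_5 = -62.24.
Error = -62.25 − (-62.24) = -0.01.

-0.01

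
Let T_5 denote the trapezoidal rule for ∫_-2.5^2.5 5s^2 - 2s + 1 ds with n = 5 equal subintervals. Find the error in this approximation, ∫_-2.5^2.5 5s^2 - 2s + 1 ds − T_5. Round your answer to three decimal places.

Exact integral: ∫_-2.5^2.5 f(s) ds ≈ 57.08333.
T_5 = 61.25.
Error ≈ 57.08333 − 61.25 ≈ -4.167.

-4.167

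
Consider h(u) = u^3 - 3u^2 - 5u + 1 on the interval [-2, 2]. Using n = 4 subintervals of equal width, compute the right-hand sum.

-16

Δu = (2 − (-2))/4 = 1.
Right endpoints: -1, 0, 1, 2.
h(-1) = 2, h(0) = 1, h(1) = -6, h(2) = -13.
Sum = Δu · [h(-1) + h(0) + h(1) + h(2)].
Sum = -16.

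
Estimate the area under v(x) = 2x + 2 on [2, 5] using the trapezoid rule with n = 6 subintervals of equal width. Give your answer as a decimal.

Δx = (5 − 2)/6 = 0.5.
v(2) = 6, v(2.5) = 7, v(3) = 8, v(3.5) = 9, v(4) = 10, v(4.5) = 11, v(5) = 12.
T_6 = (Δx/2)·[v(x_0) + 2v(x_1) + ... + 2v(x_{5}) + v(x_6)].
Sum = 27.

27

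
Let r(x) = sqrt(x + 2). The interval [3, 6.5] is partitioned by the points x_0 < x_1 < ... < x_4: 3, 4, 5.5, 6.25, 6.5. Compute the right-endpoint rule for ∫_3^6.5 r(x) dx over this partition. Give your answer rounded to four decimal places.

9.4405

Subinterval widths: 1, 1.5, 0.75, 0.25.
Right endpoints: 4, 5.5, 6.25, 6.5.
r(4) ≈ 2.4495, r(5.5) ≈ 2.7386, r(6.25) ≈ 2.8723, r(6.5) ≈ 2.9155.
Sum = Σ Δx_i · r(x_i).
Sum ≈ 9.4405.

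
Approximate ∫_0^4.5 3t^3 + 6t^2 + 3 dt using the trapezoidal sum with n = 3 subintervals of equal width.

547.59375

Δt = (4.5 − 0)/3 = 1.5.
f(0) = 3, f(1.5) = 26.625, f(3) = 138, f(4.5) = 397.875.
T_3 = (Δt/2)·[f(t_0) + 2f(t_1) + 2f(t_2) + f(t_3)].
Sum = 547.59375.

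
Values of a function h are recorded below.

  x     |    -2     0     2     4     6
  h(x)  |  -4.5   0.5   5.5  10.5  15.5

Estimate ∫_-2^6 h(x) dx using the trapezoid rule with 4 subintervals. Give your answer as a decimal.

Δx = 2.
T_4 = (2/2)·[(-4.5) + 2·0.5 + 2·5.5 + 2·10.5 + 15.5] = 44.

44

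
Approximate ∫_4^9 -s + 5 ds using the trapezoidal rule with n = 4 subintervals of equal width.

-7.5

Δs = (9 − 4)/4 = 1.25.
f(4) = 1, f(5.25) = -0.25, f(6.5) = -1.5, f(7.75) = -2.75, f(9) = -4.
T_4 = (Δs/2)·[f(s_0) + 2f(s_1) + 2f(s_2) + 2f(s_3) + f(s_4)].
Sum = -7.5.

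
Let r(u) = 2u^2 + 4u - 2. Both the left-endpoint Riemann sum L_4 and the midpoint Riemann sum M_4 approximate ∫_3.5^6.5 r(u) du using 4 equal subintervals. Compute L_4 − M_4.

-26.15625

L_4 = 182.0625.
M_4 = 208.21875.
L_4 − M_4 = -26.15625.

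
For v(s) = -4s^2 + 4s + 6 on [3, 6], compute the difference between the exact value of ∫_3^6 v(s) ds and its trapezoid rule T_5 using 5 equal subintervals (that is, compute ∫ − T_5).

0.72

Exact integral: ∫_3^6 v(s) ds = -180.
T_5 = -180.72.
Error = -180 − (-180.72) = 0.72.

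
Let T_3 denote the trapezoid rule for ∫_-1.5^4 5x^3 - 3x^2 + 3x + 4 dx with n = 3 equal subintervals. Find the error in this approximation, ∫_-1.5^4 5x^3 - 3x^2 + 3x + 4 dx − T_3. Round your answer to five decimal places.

-48.52604

Exact integral: ∫_-1.5^4 f(x) dx = 288.921875.
T_3 ≈ 337.4479167.
Error ≈ 288.921875 − 337.4479167 ≈ -48.52604.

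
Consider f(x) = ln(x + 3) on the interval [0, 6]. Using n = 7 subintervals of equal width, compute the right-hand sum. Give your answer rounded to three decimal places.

Δx = (6 − 0)/7 = 6/7.
Right endpoints: 6/7, 12/7, 18/7, 24/7, 30/7, 36/7, 6.
f(6/7) ≈ 1.350, f(12/7) ≈ 1.551, f(18/7) ≈ 1.718, f(24/7) ≈ 1.861, f(30/7) ≈ 1.986, f(36/7) ≈ 2.097, f(6) ≈ 2.197.
Sum = Δx · [f(6/7) + f(12/7) + f(18/7) + ...].
Sum ≈ 10.936.

10.936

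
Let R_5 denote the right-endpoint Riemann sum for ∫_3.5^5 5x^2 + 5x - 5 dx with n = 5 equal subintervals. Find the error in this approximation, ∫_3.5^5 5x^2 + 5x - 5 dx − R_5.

Exact integral: ∫_3.5^5 f(x) dx = 161.25.
R_5 = 172.05.
Error = 161.25 − 172.05 = -10.8.

-10.8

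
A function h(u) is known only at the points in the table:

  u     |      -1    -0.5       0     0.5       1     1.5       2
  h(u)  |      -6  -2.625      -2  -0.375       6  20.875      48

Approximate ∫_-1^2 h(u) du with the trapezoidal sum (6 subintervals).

21.4375

Δu = 0.5.
T_6 = (0.5/2)·[(-6) + 2·(-2.625) + 2·(-2) + 2·(-0.375) + 2·6 + 2·20.875 + 48] = 21.4375.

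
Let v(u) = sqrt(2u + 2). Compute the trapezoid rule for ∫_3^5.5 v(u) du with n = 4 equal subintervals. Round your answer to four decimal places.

Δu = (5.5 − 3)/4 = 0.625.
v(3) ≈ 2.8284, v(3.625) ≈ 3.0414, v(4.25) ≈ 3.2404, v(4.875) ≈ 3.4278, v(5.5) ≈ 3.6056.
T_4 = (Δu/2)·[v(u_0) + 2v(u_1) + 2v(u_2) + 2v(u_3) + v(u_4)].
Sum ≈ 8.0791.

8.0791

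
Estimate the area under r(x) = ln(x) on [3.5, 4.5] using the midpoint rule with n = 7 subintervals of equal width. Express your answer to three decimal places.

Δx = (4.5 − 3.5)/7 = 1/7.
Midpoints: 25/7, 26/7, 27/7, 4, 29/7, 30/7, 31/7.
r(25/7) ≈ 1.273, r(26/7) ≈ 1.312, r(27/7) ≈ 1.350, r(4) ≈ 1.386, r(29/7) ≈ 1.421, r(30/7) ≈ 1.455, r(31/7) ≈ 1.488.
Sum = Δx · [r(25/7) + r(26/7) + r(27/7) + ...].
Sum ≈ 1.384.

1.384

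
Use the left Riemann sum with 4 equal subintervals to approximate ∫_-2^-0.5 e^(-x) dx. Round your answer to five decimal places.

6.88376

Δx = (-0.5 − (-2))/4 = 0.375.
Left endpoints: -2, -1.625, -1.25, -0.875.
f(-2) ≈ 7.38906, f(-1.625) ≈ 5.07842, f(-1.25) ≈ 3.49034, f(-0.875) ≈ 2.39888.
Sum = Δx · [f(-2) + f(-1.625) + f(-1.25) + f(-0.875)].
Sum ≈ 6.88376.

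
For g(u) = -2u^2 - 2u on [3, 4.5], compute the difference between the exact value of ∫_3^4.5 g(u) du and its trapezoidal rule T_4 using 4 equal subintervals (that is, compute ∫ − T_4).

0.0703125

Exact integral: ∫_3^4.5 g(u) du = -54.
T_4 = -54.0703125.
Error = -54 − (-54.0703125) = 0.0703125.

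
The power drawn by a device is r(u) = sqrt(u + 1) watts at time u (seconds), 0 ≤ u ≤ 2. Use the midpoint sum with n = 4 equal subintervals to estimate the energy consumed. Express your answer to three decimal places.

Δu = (2 − 0)/4 = 0.5.
Midpoints: 0.25, 0.75, 1.25, 1.75.
r(0.25) ≈ 1.118, r(0.75) ≈ 1.323, r(1.25) ≈ 1.500, r(1.75) ≈ 1.658.
Sum = Δu · [r(0.25) + r(0.75) + r(1.25) + r(1.75)].
Sum ≈ 2.800.

2.800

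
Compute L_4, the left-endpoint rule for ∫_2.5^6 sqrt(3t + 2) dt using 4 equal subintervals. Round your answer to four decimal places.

Δt = (6 − 2.5)/4 = 0.875.
Left endpoints: 2.5, 3.375, 4.25, 5.125.
f(2.5) ≈ 3.0822, f(3.375) ≈ 3.4821, f(4.25) ≈ 3.8406, f(5.125) ≈ 4.1683.
Sum = Δt · [f(2.5) + f(3.375) + f(4.25) + f(5.125)].
Sum ≈ 12.7516.

12.7516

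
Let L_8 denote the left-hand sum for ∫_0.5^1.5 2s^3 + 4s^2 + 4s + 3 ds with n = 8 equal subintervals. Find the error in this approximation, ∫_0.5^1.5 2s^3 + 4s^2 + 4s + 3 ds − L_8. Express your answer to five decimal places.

Exact integral: ∫_0.5^1.5 f(s) ds ≈ 13.8333333.
L_8 = 12.703125.
Error ≈ 13.8333333 − 12.703125 ≈ 1.13021.

1.13021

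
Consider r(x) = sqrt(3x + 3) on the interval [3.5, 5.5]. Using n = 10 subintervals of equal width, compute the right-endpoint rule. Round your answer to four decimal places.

8.1867

Δx = (5.5 − 3.5)/10 = 0.2.
Right endpoints: 3.7, 3.9, 4.1, 4.3, 4.5, 4.7, 4.9, 5.1, 5.3, 5.5.
r(3.7) ≈ 3.7550, r(3.9) ≈ 3.8341, r(4.1) ≈ 3.9115, r(4.3) ≈ 3.9875, r(4.5) ≈ 4.0620, r(4.7) ≈ 4.1352, r(4.9) ≈ 4.2071, r(5.1) ≈ 4.2778, r(5.3) ≈ 4.3474, r(5.5) ≈ 4.4159.
Sum = Δx · [r(3.7) + r(3.9) + r(4.1) + ...].
Sum ≈ 8.1867.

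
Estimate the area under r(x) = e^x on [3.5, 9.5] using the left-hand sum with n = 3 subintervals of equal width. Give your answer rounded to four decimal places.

4171.6996

Δx = (9.5 − 3.5)/3 = 2.
Left endpoints: 3.5, 5.5, 7.5.
r(3.5) ≈ 33.1155, r(5.5) ≈ 244.6919, r(7.5) ≈ 1808.0424.
Sum = Δx · [r(3.5) + r(5.5) + r(7.5)].
Sum ≈ 4171.6996.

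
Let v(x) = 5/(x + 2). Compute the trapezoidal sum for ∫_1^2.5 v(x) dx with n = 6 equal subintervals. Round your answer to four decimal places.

Δx = (2.5 − 1)/6 = 0.25.
v(1) = 5/3, v(1.25) = 20/13, v(1.5) = 10/7, v(1.75) = 4/3, v(2) = 1.25, v(2.25) = 20/17, v(2.5) = 10/9.
T_6 = (Δx/2)·[v(x_0) + 2v(x_1) + ... + 2v(x_{5}) + v(x_6)].
Sum ≈ 2.0289.

2.0289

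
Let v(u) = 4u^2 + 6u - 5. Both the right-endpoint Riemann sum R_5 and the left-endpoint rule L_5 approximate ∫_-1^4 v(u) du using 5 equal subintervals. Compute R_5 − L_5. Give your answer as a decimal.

R_5 = 155.
L_5 = 65.
R_5 − L_5 = 90.

90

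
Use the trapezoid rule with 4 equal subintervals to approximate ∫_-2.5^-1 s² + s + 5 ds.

Δs = (-1 − (-2.5))/4 = 0.375.
f(-2.5) = 8.75, f(-2.125) = 7.390625, f(-1.75) = 6.3125, f(-1.375) = 5.515625, f(-1) = 5.
T_4 = (Δs/2)·[f(s_0) + 2f(s_1) + 2f(s_2) + 2f(s_3) + f(s_4)].
Sum = 9.78515625.

9.78515625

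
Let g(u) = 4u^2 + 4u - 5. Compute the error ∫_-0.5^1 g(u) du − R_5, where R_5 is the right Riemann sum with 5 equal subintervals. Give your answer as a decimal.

Exact integral: ∫_-0.5^1 g(u) du = -4.5.
R_5 = -3.06.
Error = -4.5 − (-3.06) = -1.44.

-1.44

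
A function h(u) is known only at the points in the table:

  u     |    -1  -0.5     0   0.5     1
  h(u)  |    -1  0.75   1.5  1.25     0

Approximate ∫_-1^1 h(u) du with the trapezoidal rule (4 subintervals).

1.5

Δu = 0.5.
T_4 = (0.5/2)·[(-1) + 2·0.75 + 2·1.5 + 2·1.25 + 0] = 1.5.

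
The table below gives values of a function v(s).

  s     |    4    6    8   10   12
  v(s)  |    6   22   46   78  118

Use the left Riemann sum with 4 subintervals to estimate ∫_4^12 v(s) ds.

Δs = 2.
Sum = 2·[6 + 22 + 46 + 78] = 304.

304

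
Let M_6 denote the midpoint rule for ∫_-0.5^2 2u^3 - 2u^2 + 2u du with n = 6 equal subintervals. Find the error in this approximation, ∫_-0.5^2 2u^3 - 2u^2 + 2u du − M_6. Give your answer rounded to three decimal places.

Exact integral: ∫_-0.5^2 f(u) du ≈ 6.30208.
M_6 ≈ 6.21166.
Error ≈ 6.30208 − 6.21166 ≈ 0.090.

0.090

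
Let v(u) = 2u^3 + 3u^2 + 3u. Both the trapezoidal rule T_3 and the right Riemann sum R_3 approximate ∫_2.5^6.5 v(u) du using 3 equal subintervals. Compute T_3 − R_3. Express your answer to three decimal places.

-425.333

T_3 ≈ 1221.55556.
R_3 ≈ 1646.88889.
T_3 − R_3 ≈ -425.333.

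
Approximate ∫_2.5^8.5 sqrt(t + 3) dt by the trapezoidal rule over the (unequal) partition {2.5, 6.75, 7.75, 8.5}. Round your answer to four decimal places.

17.3207

Subinterval widths: 4.25, 1, 0.75.
f(2.5) ≈ 2.3452, f(6.75) ≈ 3.1225, f(7.75) ≈ 3.2787, f(8.5) ≈ 3.3912.
On each subinterval the trapezoid contributes (Δt_i/2)·[f(t_{i-1}) + f(t_i)].
Sum ≈ 17.3207.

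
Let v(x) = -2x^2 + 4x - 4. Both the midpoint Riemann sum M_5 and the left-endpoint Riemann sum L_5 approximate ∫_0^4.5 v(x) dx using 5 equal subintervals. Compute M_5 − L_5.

M_5 = -37.6425.
L_5 = -29.34.
M_5 − L_5 = -8.3025.

-8.3025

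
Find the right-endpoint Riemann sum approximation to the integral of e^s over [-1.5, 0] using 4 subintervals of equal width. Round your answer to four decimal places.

Δs = (0 − (-1.5))/4 = 0.375.
Right endpoints: -1.125, -0.75, -0.375, 0.
f(-1.125) ≈ 0.3247, f(-0.75) ≈ 0.4724, f(-0.375) ≈ 0.6873, f(0) ≈ 1.0000.
Sum = Δs · [f(-1.125) + f(-0.75) + f(-0.375) + f(0)].
Sum ≈ 0.9316.

0.9316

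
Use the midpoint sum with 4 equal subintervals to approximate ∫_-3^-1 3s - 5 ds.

Δs = (-1 − (-3))/4 = 0.5.
Midpoints: -2.75, -2.25, -1.75, -1.25.
f(-2.75) = -13.25, f(-2.25) = -11.75, f(-1.75) = -10.25, f(-1.25) = -8.75.
Sum = Δs · [f(-2.75) + f(-2.25) + f(-1.75) + f(-1.25)].
Sum = -22.

-22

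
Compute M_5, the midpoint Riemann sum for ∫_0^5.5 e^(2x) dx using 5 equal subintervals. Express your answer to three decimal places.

Δx = (5.5 − 0)/5 = 1.1.
Midpoints: 0.55, 1.65, 2.75, 3.85, 4.95.
f(0.55) ≈ 3.004, f(1.65) ≈ 27.113, f(2.75) ≈ 244.692, f(3.85) ≈ 2208.348, f(4.95) ≈ 19930.370.
Sum = Δx · [f(0.55) + f(1.65) + f(2.75) + f(3.85) + f(4.95)].
Sum ≈ 24654.880.

24654.880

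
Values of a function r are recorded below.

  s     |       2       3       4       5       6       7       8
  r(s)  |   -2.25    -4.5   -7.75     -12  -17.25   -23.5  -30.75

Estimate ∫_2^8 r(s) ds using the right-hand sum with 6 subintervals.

-95.75

Δs = 1.
Sum = 1·[(-4.5) + (-7.75) + (-12) + (-17.25) + (-23.5) + (-30.75)] = -95.75.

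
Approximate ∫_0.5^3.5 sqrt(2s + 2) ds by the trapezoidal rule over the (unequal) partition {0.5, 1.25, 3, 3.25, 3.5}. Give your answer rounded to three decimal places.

Subinterval widths: 0.75, 1.75, 0.25, 0.25.
f(0.5) ≈ 1.732, f(1.25) ≈ 2.121, f(3) ≈ 2.828, f(3.25) ≈ 2.915, f(3.5) ≈ 3.000.
On each subinterval the trapezoid contributes (Δs_i/2)·[f(s_{i-1}) + f(s_i)].
Sum ≈ 7.233.

7.233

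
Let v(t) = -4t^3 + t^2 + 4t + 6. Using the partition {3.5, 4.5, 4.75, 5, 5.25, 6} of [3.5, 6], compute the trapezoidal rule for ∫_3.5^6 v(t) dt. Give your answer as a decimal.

Subinterval widths: 1, 0.25, 0.25, 0.25, 0.75.
v(3.5) = -139.25, v(4.5) = -320.25, v(4.75) = -381.125, v(5) = -449, v(5.25) = -524.25, v(6) = -798.
On each subinterval the trapezoid contributes (Δt_i/2)·[v(t_{i-1}) + v(t_i)].
Sum = -1038.6875.

-1038.6875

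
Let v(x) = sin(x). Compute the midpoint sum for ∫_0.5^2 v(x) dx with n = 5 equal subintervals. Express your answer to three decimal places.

Δx = (2 − 0.5)/5 = 0.3.
Midpoints: 0.65, 0.95, 1.25, 1.55, 1.85.
v(0.65) ≈ 0.605, v(0.95) ≈ 0.813, v(1.25) ≈ 0.949, v(1.55) ≈ 1.000, v(1.85) ≈ 0.961.
Sum = Δx · [v(0.65) + v(0.95) + v(1.25) + v(1.55) + v(1.85)].
Sum ≈ 1.299.

1.299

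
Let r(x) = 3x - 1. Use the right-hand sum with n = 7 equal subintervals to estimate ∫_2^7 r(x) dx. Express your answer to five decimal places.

67.85714

Δx = (7 − 2)/7 = 5/7.
Right endpoints: 19/7, 24/7, 29/7, 34/7, 39/7, 44/7, 7.
r(19/7) = 50/7, r(24/7) = 65/7, r(29/7) = 80/7, r(34/7) = 95/7, r(39/7) = 110/7, r(44/7) = 125/7, r(7) = 20.
Sum = Δx · [r(19/7) + r(24/7) + r(29/7) + ...].
Sum ≈ 67.85714.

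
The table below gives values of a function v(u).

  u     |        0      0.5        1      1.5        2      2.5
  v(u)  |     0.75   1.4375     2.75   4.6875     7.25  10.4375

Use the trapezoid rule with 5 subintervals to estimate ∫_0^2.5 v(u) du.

10.859375

Δu = 0.5.
T_5 = (0.5/2)·[0.75 + 2·1.4375 + 2·2.75 + 2·4.6875 + 2·7.25 + 10.4375] = 10.859375.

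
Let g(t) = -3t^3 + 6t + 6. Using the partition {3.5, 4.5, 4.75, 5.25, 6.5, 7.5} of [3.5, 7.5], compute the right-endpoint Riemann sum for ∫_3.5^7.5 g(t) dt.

Subinterval widths: 1, 0.25, 0.5, 1.25, 1.
Right endpoints: 4.5, 4.75, 5.25, 6.5, 7.5.
g(4.5) = -240.375, g(4.75) = -287.015625, g(5.25) = -396.609375, g(6.5) = -778.875, g(7.5) = -1214.625.
Sum = Σ Δt_i · g(t_i).
Sum = -2698.65234375.

-2698.65234375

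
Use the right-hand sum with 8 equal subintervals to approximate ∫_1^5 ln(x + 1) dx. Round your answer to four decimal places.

Δx = (5 − 1)/8 = 0.5.
Right endpoints: 1.5, 2, 2.5, 3, 3.5, 4, 4.5, 5.
f(1.5) ≈ 0.9163, f(2) ≈ 1.0986, f(2.5) ≈ 1.2528, f(3) ≈ 1.3863, f(3.5) ≈ 1.5041, f(4) ≈ 1.6094, f(4.5) ≈ 1.7047, f(5) ≈ 1.7918.
Sum = Δx · [f(1.5) + f(2) + f(2.5) + ...].
Sum ≈ 5.6320.

5.6320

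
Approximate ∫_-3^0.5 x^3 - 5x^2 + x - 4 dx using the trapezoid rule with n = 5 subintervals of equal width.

Δx = (0.5 − (-3))/5 = 0.7.
f(-3) = -79, f(-2.3) = -44.917, f(-1.6) = -22.496, f(-0.9) = -9.679, f(-0.2) = -4.408, f(0.5) = -4.625.
T_5 = (Δx/2)·[f(x_0) + 2f(x_1) + ... + 2f(x_{4}) + f(x_5)].
Sum = -86.31875.

-86.31875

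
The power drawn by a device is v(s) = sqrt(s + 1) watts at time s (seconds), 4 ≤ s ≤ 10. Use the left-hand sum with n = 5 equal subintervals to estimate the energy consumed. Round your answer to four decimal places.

Δs = (10 − 4)/5 = 1.2.
Left endpoints: 4, 5.2, 6.4, 7.6, 8.8.
v(4) ≈ 2.2361, v(5.2) ≈ 2.4900, v(6.4) ≈ 2.7203, v(7.6) ≈ 2.9326, v(8.8) ≈ 3.1305.
Sum = Δs · [v(4) + v(5.2) + v(6.4) + v(7.6) + v(8.8)].
Sum ≈ 16.2113.

16.2113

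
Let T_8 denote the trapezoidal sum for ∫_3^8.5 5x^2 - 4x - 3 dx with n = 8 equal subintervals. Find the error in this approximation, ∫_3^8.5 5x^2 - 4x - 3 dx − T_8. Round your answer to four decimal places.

-2.1663

Exact integral: ∫_3^8.5 f(x) dx ≈ 835.541667.
T_8 ≈ 837.708008.
Error ≈ 835.541667 − 837.708008 ≈ -2.1663.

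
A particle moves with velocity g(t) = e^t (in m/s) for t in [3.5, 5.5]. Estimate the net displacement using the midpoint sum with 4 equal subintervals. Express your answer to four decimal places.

209.3885

Δt = (5.5 − 3.5)/4 = 0.5.
Midpoints: 3.75, 4.25, 4.75, 5.25.
g(3.75) ≈ 42.5211, g(4.25) ≈ 70.1054, g(4.75) ≈ 115.5843, g(5.25) ≈ 190.5663.
Sum = Δt · [g(3.75) + g(4.25) + g(4.75) + g(5.25)].
Sum ≈ 209.3885.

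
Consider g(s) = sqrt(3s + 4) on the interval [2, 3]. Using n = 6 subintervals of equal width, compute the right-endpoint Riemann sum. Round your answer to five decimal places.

Δs = (3 − 2)/6 = 1/6.
Right endpoints: 13/6, 7/3, 2.5, 8/3, 17/6, 3.
g(13/6) ≈ 3.24037, g(7/3) ≈ 3.31662, g(2.5) ≈ 3.39116, g(8/3) ≈ 3.46410, g(17/6) ≈ 3.53553, g(3) ≈ 3.60555.
Sum = Δs · [g(13/6) + g(7/3) + g(2.5) + ...].
Sum ≈ 3.42556.

3.42556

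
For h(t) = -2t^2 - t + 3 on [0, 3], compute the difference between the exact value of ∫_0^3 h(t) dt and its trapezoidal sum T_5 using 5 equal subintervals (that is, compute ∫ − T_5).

0.36

Exact integral: ∫_0^3 h(t) dt = -13.5.
T_5 = -13.86.
Error = -13.5 − (-13.86) = 0.36.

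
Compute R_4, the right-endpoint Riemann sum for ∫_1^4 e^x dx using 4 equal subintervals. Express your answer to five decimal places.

73.74419

Δx = (4 − 1)/4 = 0.75.
Right endpoints: 1.75, 2.5, 3.25, 4.
f(1.75) ≈ 5.75460, f(2.5) ≈ 12.18249, f(3.25) ≈ 25.79034, f(4) ≈ 54.59815.
Sum = Δx · [f(1.75) + f(2.5) + f(3.25) + f(4)].
Sum ≈ 73.74419.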